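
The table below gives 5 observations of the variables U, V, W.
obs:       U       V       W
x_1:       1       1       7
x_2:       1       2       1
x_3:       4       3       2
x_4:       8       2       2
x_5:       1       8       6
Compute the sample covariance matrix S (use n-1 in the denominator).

Step 1 — column means:
  mean(U) = (1 + 1 + 4 + 8 + 1) / 5 = 15/5 = 3
  mean(V) = (1 + 2 + 3 + 2 + 8) / 5 = 16/5 = 3.2
  mean(W) = (7 + 1 + 2 + 2 + 6) / 5 = 18/5 = 3.6

Step 2 — sample covariance S[i,j] = (1/(n-1)) · Σ_k (x_{k,i} - mean_i) · (x_{k,j} - mean_j), with n-1 = 4.
  S[U,U] = ((-2)·(-2) + (-2)·(-2) + (1)·(1) + (5)·(5) + (-2)·(-2)) / 4 = 38/4 = 9.5
  S[U,V] = ((-2)·(-2.2) + (-2)·(-1.2) + (1)·(-0.2) + (5)·(-1.2) + (-2)·(4.8)) / 4 = -9/4 = -2.25
  S[U,W] = ((-2)·(3.4) + (-2)·(-2.6) + (1)·(-1.6) + (5)·(-1.6) + (-2)·(2.4)) / 4 = -16/4 = -4
  S[V,V] = ((-2.2)·(-2.2) + (-1.2)·(-1.2) + (-0.2)·(-0.2) + (-1.2)·(-1.2) + (4.8)·(4.8)) / 4 = 30.8/4 = 7.7
  S[V,W] = ((-2.2)·(3.4) + (-1.2)·(-2.6) + (-0.2)·(-1.6) + (-1.2)·(-1.6) + (4.8)·(2.4)) / 4 = 9.4/4 = 2.35
  S[W,W] = ((3.4)·(3.4) + (-2.6)·(-2.6) + (-1.6)·(-1.6) + (-1.6)·(-1.6) + (2.4)·(2.4)) / 4 = 29.2/4 = 7.3

S is symmetric (S[j,i] = S[i,j]). Assembling:

S = [[9.5, -2.25, -4],
 [-2.25, 7.7, 2.35],
 [-4, 2.35, 7.3]]


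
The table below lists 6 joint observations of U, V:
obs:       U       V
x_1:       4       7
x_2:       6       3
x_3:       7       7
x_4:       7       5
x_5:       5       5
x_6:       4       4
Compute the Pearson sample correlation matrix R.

Step 1 — column means:
  mean(U) = (4 + 6 + 7 + 7 + 5 + 4) / 6 = 33/6 = 5.5
  mean(V) = (7 + 3 + 7 + 5 + 5 + 4) / 6 = 31/6 = 5.1667

Step 2 — sample variances and covariances s[i,j] = (1/(n-1)) · Σ_k (x_{k,i} - mean_i) · (x_{k,j} - mean_j), with n-1 = 5:
  s[U,U] = ((-1.5)·(-1.5) + (0.5)·(0.5) + (1.5)·(1.5) + (1.5)·(1.5) + (-0.5)·(-0.5) + (-1.5)·(-1.5)) / 5 = 9.5/5 = 1.9
  s[U,V] = ((-1.5)·(1.8333) + (0.5)·(-2.1667) + (1.5)·(1.8333) + (1.5)·(-0.1667) + (-0.5)·(-0.1667) + (-1.5)·(-1.1667)) / 5 = 0.5/5 = 0.1
  s[V,V] = ((1.8333)·(1.8333) + (-2.1667)·(-2.1667) + (1.8333)·(1.8333) + (-0.1667)·(-0.1667) + (-0.1667)·(-0.1667) + (-1.1667)·(-1.1667)) / 5 = 12.8333/5 = 2.5667
  Sample standard deviations s_i = √(s[i,i]):
  s(U) = √(1.9) = 1.3784
  s(V) = √(2.5667) = 1.6021

Step 3 — r_{ij} = s_{ij} / (s_i · s_j):
  r[U,U] = 1 (diagonal).
  r[U,V] = 0.1 / (1.3784 · 1.6021) = 0.1 / 2.2083 = 0.0453
  r[V,V] = 1 (diagonal).

R is symmetric with unit diagonal. Assembling:

R = [[1, 0.0453],
 [0.0453, 1]]


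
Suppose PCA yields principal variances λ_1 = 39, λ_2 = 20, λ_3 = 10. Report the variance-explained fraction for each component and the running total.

Step 1 — total variance = trace(Sigma) = Σ λ_i = 39 + 20 + 10 = 69.

Step 2 — fraction explained by component i = λ_i / Σ λ:
  PC1: 39/69 = 0.5652
  PC2: 20/69 = 0.2899
  PC3: 10/69 = 0.1449

Step 3 — cumulative fraction after k components = (λ_1 + ... + λ_k) / Σ λ:
  k = 1: 39/69 = 0.5652
  k = 2: (39 + 20)/69 = 59/69 = 0.8551
  k = 3: (39 + 20 + 10)/69 = 69/69 = 1

Summary (fraction, with percent):

explained: PC1 0.5652 (56.52%), PC2 0.2899 (28.99%), PC3 0.1449 (14.49%);  cumulative: 0.5652, 0.8551, 1


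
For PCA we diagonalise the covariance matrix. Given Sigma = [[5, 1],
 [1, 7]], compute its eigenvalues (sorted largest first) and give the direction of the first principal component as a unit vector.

Step 1 — characteristic polynomial of 2×2 Sigma:
  det(Sigma - λI) = λ² - trace · λ + det = 0.
  trace = 5 + 7 = 12, det = 5·7 - (1)² = 34.
Step 2 — discriminant:
  Δ = trace² - 4·det = 144 - 136 = 8.
Step 3 — eigenvalues:
  λ = (trace ± √Δ)/2 = (12 ± 2.8284)/2,
  λ_1 = 7.4142,  λ_2 = 4.5858.

Step 4 — unit eigenvector for λ_1: solve (Sigma - λ_1 I)v = 0. First row:
  (5 - 7.4142)·v_x + (1)·v_y = 0, i.e. (-2.4142)·v_x + (1)·v_y = 0,
  so v ∝ (b, λ_1 - a) = (1, 2.4142) = u.
  ||u|| = √((1)² + (2.4142)²) = √(6.8284) ≈ 2.6131,
  v_1 = u/||u|| ≈ (0.3827, 0.9239) (||v_1|| = 1).

λ_1 = 7.4142,  λ_2 = 4.5858;  v_1 ≈ (0.3827, 0.9239)


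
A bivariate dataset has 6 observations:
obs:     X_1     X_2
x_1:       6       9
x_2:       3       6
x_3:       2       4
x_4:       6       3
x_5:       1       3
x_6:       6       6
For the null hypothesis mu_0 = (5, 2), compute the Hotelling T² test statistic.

Step 1 — sample mean vector:
  mean(X_1) = (6 + 3 + 2 + 6 + 1 + 6) / 6 = 24/6 = 4
  mean(X_2) = (9 + 6 + 4 + 3 + 3 + 6) / 6 = 31/6 = 5.1667
  x̄ = (4, 5.1667),  deviation x̄ - mu_0 = (4, 5.1667) - (5, 2) = (-1, 3.1667).

Step 2 — sample covariance matrix, S[i,j] = (1/(n-1)) · Σ_k (x_{k,i} - mean_i) · (x_{k,j} - mean_j), divisor n-1 = 5:
  S[X_1,X_1] = ((2)·(2) + (-1)·(-1) + (-2)·(-2) + (2)·(2) + (-3)·(-3) + (2)·(2)) / 5 = 26/5 = 5.2
  S[X_1,X_2] = ((2)·(3.8333) + (-1)·(0.8333) + (-2)·(-1.1667) + (2)·(-2.1667) + (-3)·(-2.1667) + (2)·(0.8333)) / 5 = 13/5 = 2.6
  S[X_2,X_2] = ((3.8333)·(3.8333) + (0.8333)·(0.8333) + (-1.1667)·(-1.1667) + (-2.1667)·(-2.1667) + (-2.1667)·(-2.1667) + (0.8333)·(0.8333)) / 5 = 26.8333/5 = 5.3667
  S = [[5.2, 2.6],
 [2.6, 5.3667]].

Step 3 — invert S. det(S) = 5.2·5.3667 - (2.6)² = 21.1467.
  S^{-1} = (1/det) · [[d, -b], [-b, a]] = [[0.2538, -0.123],
 [-0.123, 0.2459]].

Step 4 — quadratic form (x̄ - mu_0)^T · S^{-1} · (x̄ - mu_0):
  S^{-1} · (x̄ - mu_0) = (-0.6431, 0.9016),
  (x̄ - mu_0)^T · [...] = (-1)·(-0.6431) + (3.1667)·(0.9016) = 3.4983.

Step 5 — scale by n: T² = 6 · 3.4983 = 20.9899.

T² ≈ 20.9899


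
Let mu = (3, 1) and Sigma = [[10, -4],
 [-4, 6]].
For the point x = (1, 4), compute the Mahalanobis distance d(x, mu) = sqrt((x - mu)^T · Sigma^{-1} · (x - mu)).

Step 1 — centre the observation: (x - mu) = (-2, 3).

Step 2 — invert Sigma. det(Sigma) = 10·6 - (-4)² = 44.
  Sigma^{-1} = (1/det) · [[d, -b], [-b, a]] = [[0.1364, 0.0909],
 [0.0909, 0.2273]].

Step 3 — form the quadratic (x - mu)^T · Sigma^{-1} · (x - mu):
  Sigma^{-1} · (x - mu) = (0, 0.5).
  (x - mu)^T · [Sigma^{-1} · (x - mu)] = (-2)·(0) + (3)·(0.5) = 1.5.

Step 4 — take square root: d = √(1.5) ≈ 1.2247.

d(x, mu) = √(1.5) ≈ 1.2247


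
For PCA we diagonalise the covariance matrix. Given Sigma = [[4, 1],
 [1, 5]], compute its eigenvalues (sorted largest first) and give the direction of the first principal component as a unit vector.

Step 1 — characteristic polynomial of 2×2 Sigma:
  det(Sigma - λI) = λ² - trace · λ + det = 0.
  trace = 4 + 5 = 9, det = 4·5 - (1)² = 19.
Step 2 — discriminant:
  Δ = trace² - 4·det = 81 - 76 = 5.
Step 3 — eigenvalues:
  λ = (trace ± √Δ)/2 = (9 ± 2.2361)/2,
  λ_1 = 5.618,  λ_2 = 3.382.

Step 4 — unit eigenvector for λ_1: solve (Sigma - λ_1 I)v = 0. First row:
  (4 - 5.618)·v_x + (1)·v_y = 0, i.e. (-1.618)·v_x + (1)·v_y = 0,
  so v ∝ (b, λ_1 - a) = (1, 1.618) = u.
  ||u|| = √((1)² + (1.618)²) = √(3.618) ≈ 1.9021,
  v_1 = u/||u|| ≈ (0.5257, 0.8507) (||v_1|| = 1).

λ_1 = 5.618,  λ_2 = 3.382;  v_1 ≈ (0.5257, 0.8507)


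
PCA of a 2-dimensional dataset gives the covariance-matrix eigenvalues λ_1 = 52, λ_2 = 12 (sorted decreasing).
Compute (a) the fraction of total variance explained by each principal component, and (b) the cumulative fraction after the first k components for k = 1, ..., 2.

Step 1 — total variance = trace(Sigma) = Σ λ_i = 52 + 12 = 64.

Step 2 — fraction explained by component i = λ_i / Σ λ:
  PC1: 52/64 = 0.8125
  PC2: 12/64 = 0.1875

Step 3 — cumulative fraction after k components = (λ_1 + ... + λ_k) / Σ λ:
  k = 1: 52/64 = 0.8125
  k = 2: (52 + 12)/64 = 64/64 = 1

Summary (fraction, with percent):

explained: PC1 0.8125 (81.25%), PC2 0.1875 (18.75%);  cumulative: 0.8125, 1


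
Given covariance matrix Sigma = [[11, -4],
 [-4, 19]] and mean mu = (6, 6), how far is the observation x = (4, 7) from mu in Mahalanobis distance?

Step 1 — centre the observation: (x - mu) = (-2, 1).

Step 2 — invert Sigma. det(Sigma) = 11·19 - (-4)² = 193.
  Sigma^{-1} = (1/det) · [[d, -b], [-b, a]] = [[0.0984, 0.0207],
 [0.0207, 0.057]].

Step 3 — form the quadratic (x - mu)^T · Sigma^{-1} · (x - mu):
  Sigma^{-1} · (x - mu) = (-0.1762, 0.0155).
  (x - mu)^T · [Sigma^{-1} · (x - mu)] = (-2)·(-0.1762) + (1)·(0.0155) = 0.3679.

Step 4 — take square root: d = √(0.3679) ≈ 0.6065.

d(x, mu) = √(0.3679) ≈ 0.6065


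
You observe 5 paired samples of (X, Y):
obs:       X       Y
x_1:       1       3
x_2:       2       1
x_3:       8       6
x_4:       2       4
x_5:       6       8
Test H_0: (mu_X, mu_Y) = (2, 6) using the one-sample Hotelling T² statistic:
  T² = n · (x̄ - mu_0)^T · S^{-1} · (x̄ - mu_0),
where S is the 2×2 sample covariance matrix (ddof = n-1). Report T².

Step 1 — sample mean vector:
  mean(X) = (1 + 2 + 8 + 2 + 6) / 5 = 19/5 = 3.8
  mean(Y) = (3 + 1 + 6 + 4 + 8) / 5 = 22/5 = 4.4
  x̄ = (3.8, 4.4),  deviation x̄ - mu_0 = (3.8, 4.4) - (2, 6) = (1.8, -1.6).

Step 2 — sample covariance matrix, S[i,j] = (1/(n-1)) · Σ_k (x_{k,i} - mean_i) · (x_{k,j} - mean_j), divisor n-1 = 4:
  S[X,X] = ((-2.8)·(-2.8) + (-1.8)·(-1.8) + (4.2)·(4.2) + (-1.8)·(-1.8) + (2.2)·(2.2)) / 4 = 36.8/4 = 9.2
  S[X,Y] = ((-2.8)·(-1.4) + (-1.8)·(-3.4) + (4.2)·(1.6) + (-1.8)·(-0.4) + (2.2)·(3.6)) / 4 = 25.4/4 = 6.35
  S[Y,Y] = ((-1.4)·(-1.4) + (-3.4)·(-3.4) + (1.6)·(1.6) + (-0.4)·(-0.4) + (3.6)·(3.6)) / 4 = 29.2/4 = 7.3
  S = [[9.2, 6.35],
 [6.35, 7.3]].

Step 3 — invert S. det(S) = 9.2·7.3 - (6.35)² = 26.8375.
  S^{-1} = (1/det) · [[d, -b], [-b, a]] = [[0.272, -0.2366],
 [-0.2366, 0.3428]].

Step 4 — quadratic form (x̄ - mu_0)^T · S^{-1} · (x̄ - mu_0):
  S^{-1} · (x̄ - mu_0) = (0.8682, -0.9744),
  (x̄ - mu_0)^T · [...] = (1.8)·(0.8682) + (-1.6)·(-0.9744) = 3.1218.

Step 5 — scale by n: T² = 5 · 3.1218 = 15.6088.

T² ≈ 15.6088


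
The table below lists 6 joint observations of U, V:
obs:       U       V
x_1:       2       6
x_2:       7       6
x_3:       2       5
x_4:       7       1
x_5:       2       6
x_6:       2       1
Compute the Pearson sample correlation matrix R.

Step 1 — column means:
  mean(U) = (2 + 7 + 2 + 7 + 2 + 2) / 6 = 22/6 = 3.6667
  mean(V) = (6 + 6 + 5 + 1 + 6 + 1) / 6 = 25/6 = 4.1667

Step 2 — sample variances and covariances s[i,j] = (1/(n-1)) · Σ_k (x_{k,i} - mean_i) · (x_{k,j} - mean_j), with n-1 = 5:
  s[U,U] = ((-1.6667)·(-1.6667) + (3.3333)·(3.3333) + (-1.6667)·(-1.6667) + (3.3333)·(3.3333) + (-1.6667)·(-1.6667) + (-1.6667)·(-1.6667)) / 5 = 33.3333/5 = 6.6667
  s[U,V] = ((-1.6667)·(1.8333) + (3.3333)·(1.8333) + (-1.6667)·(0.8333) + (3.3333)·(-3.1667) + (-1.6667)·(1.8333) + (-1.6667)·(-3.1667)) / 5 = -6.6667/5 = -1.3333
  s[V,V] = ((1.8333)·(1.8333) + (1.8333)·(1.8333) + (0.8333)·(0.8333) + (-3.1667)·(-3.1667) + (1.8333)·(1.8333) + (-3.1667)·(-3.1667)) / 5 = 30.8333/5 = 6.1667
  Sample standard deviations s_i = √(s[i,i]):
  s(U) = √(6.6667) = 2.582
  s(V) = √(6.1667) = 2.4833

Step 3 — r_{ij} = s_{ij} / (s_i · s_j):
  r[U,U] = 1 (diagonal).
  r[U,V] = -1.3333 / (2.582 · 2.4833) = -1.3333 / 6.4118 = -0.208
  r[V,V] = 1 (diagonal).

R is symmetric with unit diagonal. Assembling:

R = [[1, -0.208],
 [-0.208, 1]]


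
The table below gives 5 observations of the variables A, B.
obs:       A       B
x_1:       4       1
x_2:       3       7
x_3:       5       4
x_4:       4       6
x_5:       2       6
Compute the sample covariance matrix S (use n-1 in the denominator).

Step 1 — column means:
  mean(A) = (4 + 3 + 5 + 4 + 2) / 5 = 18/5 = 3.6
  mean(B) = (1 + 7 + 4 + 6 + 6) / 5 = 24/5 = 4.8

Step 2 — sample covariance S[i,j] = (1/(n-1)) · Σ_k (x_{k,i} - mean_i) · (x_{k,j} - mean_j), with n-1 = 4.
  S[A,A] = ((0.4)·(0.4) + (-0.6)·(-0.6) + (1.4)·(1.4) + (0.4)·(0.4) + (-1.6)·(-1.6)) / 4 = 5.2/4 = 1.3
  S[A,B] = ((0.4)·(-3.8) + (-0.6)·(2.2) + (1.4)·(-0.8) + (0.4)·(1.2) + (-1.6)·(1.2)) / 4 = -5.4/4 = -1.35
  S[B,B] = ((-3.8)·(-3.8) + (2.2)·(2.2) + (-0.8)·(-0.8) + (1.2)·(1.2) + (1.2)·(1.2)) / 4 = 22.8/4 = 5.7

S is symmetric (S[j,i] = S[i,j]). Assembling:

S = [[1.3, -1.35],
 [-1.35, 5.7]]


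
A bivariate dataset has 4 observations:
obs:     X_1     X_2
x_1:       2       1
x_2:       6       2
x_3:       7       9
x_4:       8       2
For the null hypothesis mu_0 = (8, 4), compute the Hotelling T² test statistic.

Step 1 — sample mean vector:
  mean(X_1) = (2 + 6 + 7 + 8) / 4 = 23/4 = 5.75
  mean(X_2) = (1 + 2 + 9 + 2) / 4 = 14/4 = 3.5
  x̄ = (5.75, 3.5),  deviation x̄ - mu_0 = (5.75, 3.5) - (8, 4) = (-2.25, -0.5).

Step 2 — sample covariance matrix, S[i,j] = (1/(n-1)) · Σ_k (x_{k,i} - mean_i) · (x_{k,j} - mean_j), divisor n-1 = 3:
  S[X_1,X_1] = ((-3.75)·(-3.75) + (0.25)·(0.25) + (1.25)·(1.25) + (2.25)·(2.25)) / 3 = 20.75/3 = 6.9167
  S[X_1,X_2] = ((-3.75)·(-2.5) + (0.25)·(-1.5) + (1.25)·(5.5) + (2.25)·(-1.5)) / 3 = 12.5/3 = 4.1667
  S[X_2,X_2] = ((-2.5)·(-2.5) + (-1.5)·(-1.5) + (5.5)·(5.5) + (-1.5)·(-1.5)) / 3 = 41/3 = 13.6667
  S = [[6.9167, 4.1667],
 [4.1667, 13.6667]].

Step 3 — invert S. det(S) = 6.9167·13.6667 - (4.1667)² = 77.1667.
  S^{-1} = (1/det) · [[d, -b], [-b, a]] = [[0.1771, -0.054],
 [-0.054, 0.0896]].

Step 4 — quadratic form (x̄ - mu_0)^T · S^{-1} · (x̄ - mu_0):
  S^{-1} · (x̄ - mu_0) = (-0.3715, 0.0767),
  (x̄ - mu_0)^T · [...] = (-2.25)·(-0.3715) + (-0.5)·(0.0767) = 0.7975.

Step 5 — scale by n: T² = 4 · 0.7975 = 3.1901.

T² ≈ 3.1901


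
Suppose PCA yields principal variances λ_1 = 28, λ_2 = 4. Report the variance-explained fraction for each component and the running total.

Step 1 — total variance = trace(Sigma) = Σ λ_i = 28 + 4 = 32.

Step 2 — fraction explained by component i = λ_i / Σ λ:
  PC1: 28/32 = 0.875
  PC2: 4/32 = 0.125

Step 3 — cumulative fraction after k components = (λ_1 + ... + λ_k) / Σ λ:
  k = 1: 28/32 = 0.875
  k = 2: (28 + 4)/32 = 32/32 = 1

Summary (fraction, with percent):

explained: PC1 0.875 (87.5%), PC2 0.125 (12.5%);  cumulative: 0.875, 1


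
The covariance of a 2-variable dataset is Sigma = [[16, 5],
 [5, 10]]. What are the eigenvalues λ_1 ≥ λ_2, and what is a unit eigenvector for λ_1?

Step 1 — characteristic polynomial of 2×2 Sigma:
  det(Sigma - λI) = λ² - trace · λ + det = 0.
  trace = 16 + 10 = 26, det = 16·10 - (5)² = 135.
Step 2 — discriminant:
  Δ = trace² - 4·det = 676 - 540 = 136.
Step 3 — eigenvalues:
  λ = (trace ± √Δ)/2 = (26 ± 11.6619)/2,
  λ_1 = 18.831,  λ_2 = 7.169.

Step 4 — unit eigenvector for λ_1: solve (Sigma - λ_1 I)v = 0. First row:
  (16 - 18.831)·v_x + (5)·v_y = 0, i.e. (-2.831)·v_x + (5)·v_y = 0,
  so v ∝ (b, λ_1 - a) = (5, 2.831) = u.
  ||u|| = √((5)² + (2.831)²) = √(33.0143) ≈ 5.7458,
  v_1 = u/||u|| ≈ (0.8702, 0.4927) (||v_1|| = 1).

λ_1 = 18.831,  λ_2 = 7.169;  v_1 ≈ (0.8702, 0.4927)


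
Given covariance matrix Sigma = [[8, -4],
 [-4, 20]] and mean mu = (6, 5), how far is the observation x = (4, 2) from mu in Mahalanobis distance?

Step 1 — centre the observation: (x - mu) = (-2, -3).

Step 2 — invert Sigma. det(Sigma) = 8·20 - (-4)² = 144.
  Sigma^{-1} = (1/det) · [[d, -b], [-b, a]] = [[0.1389, 0.0278],
 [0.0278, 0.0556]].

Step 3 — form the quadratic (x - mu)^T · Sigma^{-1} · (x - mu):
  Sigma^{-1} · (x - mu) = (-0.3611, -0.2222).
  (x - mu)^T · [Sigma^{-1} · (x - mu)] = (-2)·(-0.3611) + (-3)·(-0.2222) = 1.3889.

Step 4 — take square root: d = √(1.3889) ≈ 1.1785.

d(x, mu) = √(1.3889) ≈ 1.1785


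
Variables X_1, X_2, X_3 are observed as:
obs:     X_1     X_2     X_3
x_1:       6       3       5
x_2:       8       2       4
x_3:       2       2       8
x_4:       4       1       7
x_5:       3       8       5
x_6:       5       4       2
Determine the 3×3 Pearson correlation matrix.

Step 1 — column means:
  mean(X_1) = (6 + 8 + 2 + 4 + 3 + 5) / 6 = 28/6 = 4.6667
  mean(X_2) = (3 + 2 + 2 + 1 + 8 + 4) / 6 = 20/6 = 3.3333
  mean(X_3) = (5 + 4 + 8 + 7 + 5 + 2) / 6 = 31/6 = 5.1667

Step 2 — sample variances and covariances s[i,j] = (1/(n-1)) · Σ_k (x_{k,i} - mean_i) · (x_{k,j} - mean_j), with n-1 = 5:
  s[X_1,X_1] = ((1.3333)·(1.3333) + (3.3333)·(3.3333) + (-2.6667)·(-2.6667) + (-0.6667)·(-0.6667) + (-1.6667)·(-1.6667) + (0.3333)·(0.3333)) / 5 = 23.3333/5 = 4.6667
  s[X_1,X_2] = ((1.3333)·(-0.3333) + (3.3333)·(-1.3333) + (-2.6667)·(-1.3333) + (-0.6667)·(-2.3333) + (-1.6667)·(4.6667) + (0.3333)·(0.6667)) / 5 = -7.3333/5 = -1.4667
  s[X_1,X_3] = ((1.3333)·(-0.1667) + (3.3333)·(-1.1667) + (-2.6667)·(2.8333) + (-0.6667)·(1.8333) + (-1.6667)·(-0.1667) + (0.3333)·(-3.1667)) / 5 = -13.6667/5 = -2.7333
  s[X_2,X_2] = ((-0.3333)·(-0.3333) + (-1.3333)·(-1.3333) + (-1.3333)·(-1.3333) + (-2.3333)·(-2.3333) + (4.6667)·(4.6667) + (0.6667)·(0.6667)) / 5 = 31.3333/5 = 6.2667
  s[X_2,X_3] = ((-0.3333)·(-0.1667) + (-1.3333)·(-1.1667) + (-1.3333)·(2.8333) + (-2.3333)·(1.8333) + (4.6667)·(-0.1667) + (0.6667)·(-3.1667)) / 5 = -9.3333/5 = -1.8667
  s[X_3,X_3] = ((-0.1667)·(-0.1667) + (-1.1667)·(-1.1667) + (2.8333)·(2.8333) + (1.8333)·(1.8333) + (-0.1667)·(-0.1667) + (-3.1667)·(-3.1667)) / 5 = 22.8333/5 = 4.5667
  Sample standard deviations s_i = √(s[i,i]):
  s(X_1) = √(4.6667) = 2.1602
  s(X_2) = √(6.2667) = 2.5033
  s(X_3) = √(4.5667) = 2.137

Step 3 — r_{ij} = s_{ij} / (s_i · s_j):
  r[X_1,X_1] = 1 (diagonal).
  r[X_1,X_2] = -1.4667 / (2.1602 · 2.5033) = -1.4667 / 5.4078 = -0.2712
  r[X_1,X_3] = -2.7333 / (2.1602 · 2.137) = -2.7333 / 4.6164 = -0.5921
  r[X_2,X_2] = 1 (diagonal).
  r[X_2,X_3] = -1.8667 / (2.5033 · 2.137) = -1.8667 / 5.3496 = -0.3489
  r[X_3,X_3] = 1 (diagonal).

R is symmetric with unit diagonal. Assembling:

R = [[1, -0.2712, -0.5921],
 [-0.2712, 1, -0.3489],
 [-0.5921, -0.3489, 1]]


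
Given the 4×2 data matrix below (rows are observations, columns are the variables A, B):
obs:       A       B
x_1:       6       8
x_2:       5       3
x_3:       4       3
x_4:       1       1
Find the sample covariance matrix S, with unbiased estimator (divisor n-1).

Step 1 — column means:
  mean(A) = (6 + 5 + 4 + 1) / 4 = 16/4 = 4
  mean(B) = (8 + 3 + 3 + 1) / 4 = 15/4 = 3.75

Step 2 — sample covariance S[i,j] = (1/(n-1)) · Σ_k (x_{k,i} - mean_i) · (x_{k,j} - mean_j), with n-1 = 3.
  S[A,A] = ((2)·(2) + (1)·(1) + (0)·(0) + (-3)·(-3)) / 3 = 14/3 = 4.6667
  S[A,B] = ((2)·(4.25) + (1)·(-0.75) + (0)·(-0.75) + (-3)·(-2.75)) / 3 = 16/3 = 5.3333
  S[B,B] = ((4.25)·(4.25) + (-0.75)·(-0.75) + (-0.75)·(-0.75) + (-2.75)·(-2.75)) / 3 = 26.75/3 = 8.9167

S is symmetric (S[j,i] = S[i,j]). Assembling:

S = [[4.6667, 5.3333],
 [5.3333, 8.9167]]


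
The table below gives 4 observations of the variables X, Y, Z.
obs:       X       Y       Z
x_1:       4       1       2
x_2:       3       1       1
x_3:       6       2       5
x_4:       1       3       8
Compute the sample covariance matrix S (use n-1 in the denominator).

Step 1 — column means:
  mean(X) = (4 + 3 + 6 + 1) / 4 = 14/4 = 3.5
  mean(Y) = (1 + 1 + 2 + 3) / 4 = 7/4 = 1.75
  mean(Z) = (2 + 1 + 5 + 8) / 4 = 16/4 = 4

Step 2 — sample covariance S[i,j] = (1/(n-1)) · Σ_k (x_{k,i} - mean_i) · (x_{k,j} - mean_j), with n-1 = 3.
  S[X,X] = ((0.5)·(0.5) + (-0.5)·(-0.5) + (2.5)·(2.5) + (-2.5)·(-2.5)) / 3 = 13/3 = 4.3333
  S[X,Y] = ((0.5)·(-0.75) + (-0.5)·(-0.75) + (2.5)·(0.25) + (-2.5)·(1.25)) / 3 = -2.5/3 = -0.8333
  S[X,Z] = ((0.5)·(-2) + (-0.5)·(-3) + (2.5)·(1) + (-2.5)·(4)) / 3 = -7/3 = -2.3333
  S[Y,Y] = ((-0.75)·(-0.75) + (-0.75)·(-0.75) + (0.25)·(0.25) + (1.25)·(1.25)) / 3 = 2.75/3 = 0.9167
  S[Y,Z] = ((-0.75)·(-2) + (-0.75)·(-3) + (0.25)·(1) + (1.25)·(4)) / 3 = 9/3 = 3
  S[Z,Z] = ((-2)·(-2) + (-3)·(-3) + (1)·(1) + (4)·(4)) / 3 = 30/3 = 10

S is symmetric (S[j,i] = S[i,j]). Assembling:

S = [[4.3333, -0.8333, -2.3333],
 [-0.8333, 0.9167, 3],
 [-2.3333, 3, 10]]


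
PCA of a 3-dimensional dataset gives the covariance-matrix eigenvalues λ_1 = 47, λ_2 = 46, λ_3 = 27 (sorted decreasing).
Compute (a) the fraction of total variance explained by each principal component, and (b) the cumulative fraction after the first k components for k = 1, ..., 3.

Step 1 — total variance = trace(Sigma) = Σ λ_i = 47 + 46 + 27 = 120.

Step 2 — fraction explained by component i = λ_i / Σ λ:
  PC1: 47/120 = 0.3917
  PC2: 46/120 = 0.3833
  PC3: 27/120 = 0.225

Step 3 — cumulative fraction after k components = (λ_1 + ... + λ_k) / Σ λ:
  k = 1: 47/120 = 0.3917
  k = 2: (47 + 46)/120 = 93/120 = 0.775
  k = 3: (47 + 46 + 27)/120 = 120/120 = 1

Summary (fraction, with percent):

explained: PC1 0.3917 (39.17%), PC2 0.3833 (38.33%), PC3 0.225 (22.5%);  cumulative: 0.3917, 0.775, 1


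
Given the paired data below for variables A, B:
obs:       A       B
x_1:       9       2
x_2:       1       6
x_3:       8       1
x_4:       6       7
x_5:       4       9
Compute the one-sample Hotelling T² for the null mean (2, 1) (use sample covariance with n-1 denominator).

Step 1 — sample mean vector:
  mean(A) = (9 + 1 + 8 + 6 + 4) / 5 = 28/5 = 5.6
  mean(B) = (2 + 6 + 1 + 7 + 9) / 5 = 25/5 = 5
  x̄ = (5.6, 5),  deviation x̄ - mu_0 = (5.6, 5) - (2, 1) = (3.6, 4).

Step 2 — sample covariance matrix, S[i,j] = (1/(n-1)) · Σ_k (x_{k,i} - mean_i) · (x_{k,j} - mean_j), divisor n-1 = 4:
  S[A,A] = ((3.4)·(3.4) + (-4.6)·(-4.6) + (2.4)·(2.4) + (0.4)·(0.4) + (-1.6)·(-1.6)) / 4 = 41.2/4 = 10.3
  S[A,B] = ((3.4)·(-3) + (-4.6)·(1) + (2.4)·(-4) + (0.4)·(2) + (-1.6)·(4)) / 4 = -30/4 = -7.5
  S[B,B] = ((-3)·(-3) + (1)·(1) + (-4)·(-4) + (2)·(2) + (4)·(4)) / 4 = 46/4 = 11.5
  S = [[10.3, -7.5],
 [-7.5, 11.5]].

Step 3 — invert S. det(S) = 10.3·11.5 - (-7.5)² = 62.2.
  S^{-1} = (1/det) · [[d, -b], [-b, a]] = [[0.1849, 0.1206],
 [0.1206, 0.1656]].

Step 4 — quadratic form (x̄ - mu_0)^T · S^{-1} · (x̄ - mu_0):
  S^{-1} · (x̄ - mu_0) = (1.1479, 1.0965),
  (x̄ - mu_0)^T · [...] = (3.6)·(1.1479) + (4)·(1.0965) = 8.5183.

Step 5 — scale by n: T² = 5 · 8.5183 = 42.5916.

T² ≈ 42.5916


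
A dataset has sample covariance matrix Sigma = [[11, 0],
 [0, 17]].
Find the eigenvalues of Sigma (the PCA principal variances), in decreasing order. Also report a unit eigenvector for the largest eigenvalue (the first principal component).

Step 1 — characteristic polynomial of 2×2 Sigma:
  det(Sigma - λI) = λ² - trace · λ + det = 0.
  trace = 11 + 17 = 28, det = 11·17 - (0)² = 187.
Step 2 — discriminant:
  Δ = trace² - 4·det = 784 - 748 = 36.
Step 3 — eigenvalues:
  λ = (trace ± √Δ)/2 = (28 ± 6)/2,
  λ_1 = 17,  λ_2 = 11.

Step 4 — unit eigenvector for λ_1: Sigma is diagonal, so its eigenvectors are the coordinate axes. λ_1 = 17 is the diagonal entry on the second coordinate axis, hence
  v_1 = (0, 1) (||v_1|| = 1).

λ_1 = 17,  λ_2 = 11;  v_1 ≈ (0, 1)


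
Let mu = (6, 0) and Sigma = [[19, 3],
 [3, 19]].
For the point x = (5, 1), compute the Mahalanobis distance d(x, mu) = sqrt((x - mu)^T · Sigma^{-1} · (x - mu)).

Step 1 — centre the observation: (x - mu) = (-1, 1).

Step 2 — invert Sigma. det(Sigma) = 19·19 - (3)² = 352.
  Sigma^{-1} = (1/det) · [[d, -b], [-b, a]] = [[0.054, -0.0085],
 [-0.0085, 0.054]].

Step 3 — form the quadratic (x - mu)^T · Sigma^{-1} · (x - mu):
  Sigma^{-1} · (x - mu) = (-0.0625, 0.0625).
  (x - mu)^T · [Sigma^{-1} · (x - mu)] = (-1)·(-0.0625) + (1)·(0.0625) = 0.125.

Step 4 — take square root: d = √(0.125) ≈ 0.3536.

d(x, mu) = √(0.125) ≈ 0.3536


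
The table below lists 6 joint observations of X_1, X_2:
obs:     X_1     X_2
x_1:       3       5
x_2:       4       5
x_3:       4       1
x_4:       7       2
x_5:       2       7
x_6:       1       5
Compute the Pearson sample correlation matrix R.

Step 1 — column means:
  mean(X_1) = (3 + 4 + 4 + 7 + 2 + 1) / 6 = 21/6 = 3.5
  mean(X_2) = (5 + 5 + 1 + 2 + 7 + 5) / 6 = 25/6 = 4.1667

Step 2 — sample variances and covariances s[i,j] = (1/(n-1)) · Σ_k (x_{k,i} - mean_i) · (x_{k,j} - mean_j), with n-1 = 5:
  s[X_1,X_1] = ((-0.5)·(-0.5) + (0.5)·(0.5) + (0.5)·(0.5) + (3.5)·(3.5) + (-1.5)·(-1.5) + (-2.5)·(-2.5)) / 5 = 21.5/5 = 4.3
  s[X_1,X_2] = ((-0.5)·(0.8333) + (0.5)·(0.8333) + (0.5)·(-3.1667) + (3.5)·(-2.1667) + (-1.5)·(2.8333) + (-2.5)·(0.8333)) / 5 = -15.5/5 = -3.1
  s[X_2,X_2] = ((0.8333)·(0.8333) + (0.8333)·(0.8333) + (-3.1667)·(-3.1667) + (-2.1667)·(-2.1667) + (2.8333)·(2.8333) + (0.8333)·(0.8333)) / 5 = 24.8333/5 = 4.9667
  Sample standard deviations s_i = √(s[i,i]):
  s(X_1) = √(4.3) = 2.0736
  s(X_2) = √(4.9667) = 2.2286

Step 3 — r_{ij} = s_{ij} / (s_i · s_j):
  r[X_1,X_1] = 1 (diagonal).
  r[X_1,X_2] = -3.1 / (2.0736 · 2.2286) = -3.1 / 4.6213 = -0.6708
  r[X_2,X_2] = 1 (diagonal).

R is symmetric with unit diagonal. Assembling:

R = [[1, -0.6708],
 [-0.6708, 1]]


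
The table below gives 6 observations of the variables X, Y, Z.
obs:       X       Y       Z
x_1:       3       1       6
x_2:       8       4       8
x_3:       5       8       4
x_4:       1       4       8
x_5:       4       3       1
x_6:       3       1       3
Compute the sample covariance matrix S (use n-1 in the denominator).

Step 1 — column means:
  mean(X) = (3 + 8 + 5 + 1 + 4 + 3) / 6 = 24/6 = 4
  mean(Y) = (1 + 4 + 8 + 4 + 3 + 1) / 6 = 21/6 = 3.5
  mean(Z) = (6 + 8 + 4 + 8 + 1 + 3) / 6 = 30/6 = 5

Step 2 — sample covariance S[i,j] = (1/(n-1)) · Σ_k (x_{k,i} - mean_i) · (x_{k,j} - mean_j), with n-1 = 5.
  S[X,X] = ((-1)·(-1) + (4)·(4) + (1)·(1) + (-3)·(-3) + (0)·(0) + (-1)·(-1)) / 5 = 28/5 = 5.6
  S[X,Y] = ((-1)·(-2.5) + (4)·(0.5) + (1)·(4.5) + (-3)·(0.5) + (0)·(-0.5) + (-1)·(-2.5)) / 5 = 10/5 = 2
  S[X,Z] = ((-1)·(1) + (4)·(3) + (1)·(-1) + (-3)·(3) + (0)·(-4) + (-1)·(-2)) / 5 = 3/5 = 0.6
  S[Y,Y] = ((-2.5)·(-2.5) + (0.5)·(0.5) + (4.5)·(4.5) + (0.5)·(0.5) + (-0.5)·(-0.5) + (-2.5)·(-2.5)) / 5 = 33.5/5 = 6.7
  S[Y,Z] = ((-2.5)·(1) + (0.5)·(3) + (4.5)·(-1) + (0.5)·(3) + (-0.5)·(-4) + (-2.5)·(-2)) / 5 = 3/5 = 0.6
  S[Z,Z] = ((1)·(1) + (3)·(3) + (-1)·(-1) + (3)·(3) + (-4)·(-4) + (-2)·(-2)) / 5 = 40/5 = 8

S is symmetric (S[j,i] = S[i,j]). Assembling:

S = [[5.6, 2, 0.6],
 [2, 6.7, 0.6],
 [0.6, 0.6, 8]]


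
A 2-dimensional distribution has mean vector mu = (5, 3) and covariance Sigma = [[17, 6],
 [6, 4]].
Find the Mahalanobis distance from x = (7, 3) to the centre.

Step 1 — centre the observation: (x - mu) = (2, 0).

Step 2 — invert Sigma. det(Sigma) = 17·4 - (6)² = 32.
  Sigma^{-1} = (1/det) · [[d, -b], [-b, a]] = [[0.125, -0.1875],
 [-0.1875, 0.5312]].

Step 3 — form the quadratic (x - mu)^T · Sigma^{-1} · (x - mu):
  Sigma^{-1} · (x - mu) = (0.25, -0.375).
  (x - mu)^T · [Sigma^{-1} · (x - mu)] = (2)·(0.25) + (0)·(-0.375) = 0.5.

Step 4 — take square root: d = √(0.5) ≈ 0.7071.

d(x, mu) = √(0.5) ≈ 0.7071


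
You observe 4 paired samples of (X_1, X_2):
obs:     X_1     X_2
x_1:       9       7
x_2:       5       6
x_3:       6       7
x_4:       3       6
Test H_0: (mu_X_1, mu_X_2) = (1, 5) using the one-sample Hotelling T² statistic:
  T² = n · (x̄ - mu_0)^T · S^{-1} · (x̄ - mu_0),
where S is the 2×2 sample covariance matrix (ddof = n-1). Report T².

Step 1 — sample mean vector:
  mean(X_1) = (9 + 5 + 6 + 3) / 4 = 23/4 = 5.75
  mean(X_2) = (7 + 6 + 7 + 6) / 4 = 26/4 = 6.5
  x̄ = (5.75, 6.5),  deviation x̄ - mu_0 = (5.75, 6.5) - (1, 5) = (4.75, 1.5).

Step 2 — sample covariance matrix, S[i,j] = (1/(n-1)) · Σ_k (x_{k,i} - mean_i) · (x_{k,j} - mean_j), divisor n-1 = 3:
  S[X_1,X_1] = ((3.25)·(3.25) + (-0.75)·(-0.75) + (0.25)·(0.25) + (-2.75)·(-2.75)) / 3 = 18.75/3 = 6.25
  S[X_1,X_2] = ((3.25)·(0.5) + (-0.75)·(-0.5) + (0.25)·(0.5) + (-2.75)·(-0.5)) / 3 = 3.5/3 = 1.1667
  S[X_2,X_2] = ((0.5)·(0.5) + (-0.5)·(-0.5) + (0.5)·(0.5) + (-0.5)·(-0.5)) / 3 = 1/3 = 0.3333
  S = [[6.25, 1.1667],
 [1.1667, 0.3333]].

Step 3 — invert S. det(S) = 6.25·0.3333 - (1.1667)² = 0.7222.
  S^{-1} = (1/det) · [[d, -b], [-b, a]] = [[0.4615, -1.6154],
 [-1.6154, 8.6538]].

Step 4 — quadratic form (x̄ - mu_0)^T · S^{-1} · (x̄ - mu_0):
  S^{-1} · (x̄ - mu_0) = (-0.2308, 5.3077),
  (x̄ - mu_0)^T · [...] = (4.75)·(-0.2308) + (1.5)·(5.3077) = 6.8654.

Step 5 — scale by n: T² = 4 · 6.8654 = 27.4615.

T² ≈ 27.4615


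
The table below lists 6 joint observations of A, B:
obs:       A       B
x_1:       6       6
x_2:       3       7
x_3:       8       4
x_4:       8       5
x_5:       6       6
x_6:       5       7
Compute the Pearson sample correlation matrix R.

Step 1 — column means:
  mean(A) = (6 + 3 + 8 + 8 + 6 + 5) / 6 = 36/6 = 6
  mean(B) = (6 + 7 + 4 + 5 + 6 + 7) / 6 = 35/6 = 5.8333

Step 2 — sample variances and covariances s[i,j] = (1/(n-1)) · Σ_k (x_{k,i} - mean_i) · (x_{k,j} - mean_j), with n-1 = 5:
  s[A,A] = ((0)·(0) + (-3)·(-3) + (2)·(2) + (2)·(2) + (0)·(0) + (-1)·(-1)) / 5 = 18/5 = 3.6
  s[A,B] = ((0)·(0.1667) + (-3)·(1.1667) + (2)·(-1.8333) + (2)·(-0.8333) + (0)·(0.1667) + (-1)·(1.1667)) / 5 = -10/5 = -2
  s[B,B] = ((0.1667)·(0.1667) + (1.1667)·(1.1667) + (-1.8333)·(-1.8333) + (-0.8333)·(-0.8333) + (0.1667)·(0.1667) + (1.1667)·(1.1667)) / 5 = 6.8333/5 = 1.3667
  Sample standard deviations s_i = √(s[i,i]):
  s(A) = √(3.6) = 1.8974
  s(B) = √(1.3667) = 1.169

Step 3 — r_{ij} = s_{ij} / (s_i · s_j):
  r[A,A] = 1 (diagonal).
  r[A,B] = -2 / (1.8974 · 1.169) = -2 / 2.2181 = -0.9017
  r[B,B] = 1 (diagonal).

R is symmetric with unit diagonal. Assembling:

R = [[1, -0.9017],
 [-0.9017, 1]]


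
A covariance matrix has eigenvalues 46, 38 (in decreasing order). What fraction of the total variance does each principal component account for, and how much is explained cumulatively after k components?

Step 1 — total variance = trace(Sigma) = Σ λ_i = 46 + 38 = 84.

Step 2 — fraction explained by component i = λ_i / Σ λ:
  PC1: 46/84 = 0.5476
  PC2: 38/84 = 0.4524

Step 3 — cumulative fraction after k components = (λ_1 + ... + λ_k) / Σ λ:
  k = 1: 46/84 = 0.5476
  k = 2: (46 + 38)/84 = 84/84 = 1

Summary (fraction, with percent):

explained: PC1 0.5476 (54.76%), PC2 0.4524 (45.24%);  cumulative: 0.5476, 1


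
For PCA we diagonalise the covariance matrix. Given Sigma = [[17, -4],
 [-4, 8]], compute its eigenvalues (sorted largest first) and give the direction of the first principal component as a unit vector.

Step 1 — characteristic polynomial of 2×2 Sigma:
  det(Sigma - λI) = λ² - trace · λ + det = 0.
  trace = 17 + 8 = 25, det = 17·8 - (-4)² = 120.
Step 2 — discriminant:
  Δ = trace² - 4·det = 625 - 480 = 145.
Step 3 — eigenvalues:
  λ = (trace ± √Δ)/2 = (25 ± 12.0416)/2,
  λ_1 = 18.5208,  λ_2 = 6.4792.

Step 4 — unit eigenvector for λ_1: solve (Sigma - λ_1 I)v = 0. First row:
  (17 - 18.5208)·v_x + (-4)·v_y = 0, i.e. (-1.5208)·v_x + (-4)·v_y = 0,
  so v ∝ (b, λ_1 - a) = (-4, 1.5208); multiply by -1 so the first entry is positive: u = (4, -1.5208).
  ||u|| = √((4)² + (-1.5208)²) = √(18.3128) ≈ 4.2793,
  v_1 = u/||u|| ≈ (0.9347, -0.3554) (||v_1|| = 1).

λ_1 = 18.5208,  λ_2 = 6.4792;  v_1 ≈ (0.9347, -0.3554)


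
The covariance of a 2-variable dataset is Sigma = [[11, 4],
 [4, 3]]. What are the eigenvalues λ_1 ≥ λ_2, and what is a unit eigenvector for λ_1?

Step 1 — characteristic polynomial of 2×2 Sigma:
  det(Sigma - λI) = λ² - trace · λ + det = 0.
  trace = 11 + 3 = 14, det = 11·3 - (4)² = 17.
Step 2 — discriminant:
  Δ = trace² - 4·det = 196 - 68 = 128.
Step 3 — eigenvalues:
  λ = (trace ± √Δ)/2 = (14 ± 11.3137)/2,
  λ_1 = 12.6569,  λ_2 = 1.3431.

Step 4 — unit eigenvector for λ_1: solve (Sigma - λ_1 I)v = 0. First row:
  (11 - 12.6569)·v_x + (4)·v_y = 0, i.e. (-1.6569)·v_x + (4)·v_y = 0,
  so v ∝ (b, λ_1 - a) = (4, 1.6569) = u.
  ||u|| = √((4)² + (1.6569)²) = √(18.7452) ≈ 4.3296,
  v_1 = u/||u|| ≈ (0.9239, 0.3827) (||v_1|| = 1).

λ_1 = 12.6569,  λ_2 = 1.3431;  v_1 ≈ (0.9239, 0.3827)


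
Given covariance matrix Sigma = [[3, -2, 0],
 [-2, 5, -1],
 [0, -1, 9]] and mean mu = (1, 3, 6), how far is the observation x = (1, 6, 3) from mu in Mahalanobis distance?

Step 1 — centre the observation: (x - mu) = (0, 3, -3).

Step 2 — invert Sigma (cofactor / det for 3×3, or solve directly):
  Sigma^{-1} = [[0.4583, 0.1875, 0.0208],
 [0.1875, 0.2812, 0.0312],
 [0.0208, 0.0312, 0.1146]].

Step 3 — form the quadratic (x - mu)^T · Sigma^{-1} · (x - mu):
  Sigma^{-1} · (x - mu) = (0.5, 0.75, -0.25).
  (x - mu)^T · [Sigma^{-1} · (x - mu)] = (0)·(0.5) + (3)·(0.75) + (-3)·(-0.25) = 3.

Step 4 — take square root: d = √(3) ≈ 1.7321.

d(x, mu) = √(3) ≈ 1.7321


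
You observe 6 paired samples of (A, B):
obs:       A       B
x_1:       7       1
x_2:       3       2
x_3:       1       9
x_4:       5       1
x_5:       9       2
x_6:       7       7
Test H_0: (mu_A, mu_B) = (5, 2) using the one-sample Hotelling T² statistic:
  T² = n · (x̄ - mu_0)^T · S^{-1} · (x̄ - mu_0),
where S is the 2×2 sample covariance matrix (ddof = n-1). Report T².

Step 1 — sample mean vector:
  mean(A) = (7 + 3 + 1 + 5 + 9 + 7) / 6 = 32/6 = 5.3333
  mean(B) = (1 + 2 + 9 + 1 + 2 + 7) / 6 = 22/6 = 3.6667
  x̄ = (5.3333, 3.6667),  deviation x̄ - mu_0 = (5.3333, 3.6667) - (5, 2) = (0.3333, 1.6667).

Step 2 — sample covariance matrix, S[i,j] = (1/(n-1)) · Σ_k (x_{k,i} - mean_i) · (x_{k,j} - mean_j), divisor n-1 = 5:
  S[A,A] = ((1.6667)·(1.6667) + (-2.3333)·(-2.3333) + (-4.3333)·(-4.3333) + (-0.3333)·(-0.3333) + (3.6667)·(3.6667) + (1.6667)·(1.6667)) / 5 = 43.3333/5 = 8.6667
  S[A,B] = ((1.6667)·(-2.6667) + (-2.3333)·(-1.6667) + (-4.3333)·(5.3333) + (-0.3333)·(-2.6667) + (3.6667)·(-1.6667) + (1.6667)·(3.3333)) / 5 = -23.3333/5 = -4.6667
  S[B,B] = ((-2.6667)·(-2.6667) + (-1.6667)·(-1.6667) + (5.3333)·(5.3333) + (-2.6667)·(-2.6667) + (-1.6667)·(-1.6667) + (3.3333)·(3.3333)) / 5 = 59.3333/5 = 11.8667
  S = [[8.6667, -4.6667],
 [-4.6667, 11.8667]].

Step 3 — invert S. det(S) = 8.6667·11.8667 - (-4.6667)² = 81.0667.
  S^{-1} = (1/det) · [[d, -b], [-b, a]] = [[0.1464, 0.0576],
 [0.0576, 0.1069]].

Step 4 — quadratic form (x̄ - mu_0)^T · S^{-1} · (x̄ - mu_0):
  S^{-1} · (x̄ - mu_0) = (0.1447, 0.1974),
  (x̄ - mu_0)^T · [...] = (0.3333)·(0.1447) + (1.6667)·(0.1974) = 0.3772.

Step 5 — scale by n: T² = 6 · 0.3772 = 2.2632.

T² ≈ 2.2632


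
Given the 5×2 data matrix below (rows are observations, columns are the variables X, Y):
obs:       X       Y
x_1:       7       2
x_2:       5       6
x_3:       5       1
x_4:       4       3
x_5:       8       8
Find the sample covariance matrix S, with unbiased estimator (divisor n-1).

Step 1 — column means:
  mean(X) = (7 + 5 + 5 + 4 + 8) / 5 = 29/5 = 5.8
  mean(Y) = (2 + 6 + 1 + 3 + 8) / 5 = 20/5 = 4

Step 2 — sample covariance S[i,j] = (1/(n-1)) · Σ_k (x_{k,i} - mean_i) · (x_{k,j} - mean_j), with n-1 = 4.
  S[X,X] = ((1.2)·(1.2) + (-0.8)·(-0.8) + (-0.8)·(-0.8) + (-1.8)·(-1.8) + (2.2)·(2.2)) / 4 = 10.8/4 = 2.7
  S[X,Y] = ((1.2)·(-2) + (-0.8)·(2) + (-0.8)·(-3) + (-1.8)·(-1) + (2.2)·(4)) / 4 = 9/4 = 2.25
  S[Y,Y] = ((-2)·(-2) + (2)·(2) + (-3)·(-3) + (-1)·(-1) + (4)·(4)) / 4 = 34/4 = 8.5

S is symmetric (S[j,i] = S[i,j]). Assembling:

S = [[2.7, 2.25],
 [2.25, 8.5]]


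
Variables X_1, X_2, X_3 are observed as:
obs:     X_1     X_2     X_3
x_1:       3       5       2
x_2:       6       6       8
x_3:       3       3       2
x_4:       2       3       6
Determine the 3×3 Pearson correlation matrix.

Step 1 — column means:
  mean(X_1) = (3 + 6 + 3 + 2) / 4 = 14/4 = 3.5
  mean(X_2) = (5 + 6 + 3 + 3) / 4 = 17/4 = 4.25
  mean(X_3) = (2 + 8 + 2 + 6) / 4 = 18/4 = 4.5

Step 2 — sample variances and covariances s[i,j] = (1/(n-1)) · Σ_k (x_{k,i} - mean_i) · (x_{k,j} - mean_j), with n-1 = 3:
  s[X_1,X_1] = ((-0.5)·(-0.5) + (2.5)·(2.5) + (-0.5)·(-0.5) + (-1.5)·(-1.5)) / 3 = 9/3 = 3
  s[X_1,X_2] = ((-0.5)·(0.75) + (2.5)·(1.75) + (-0.5)·(-1.25) + (-1.5)·(-1.25)) / 3 = 6.5/3 = 2.1667
  s[X_1,X_3] = ((-0.5)·(-2.5) + (2.5)·(3.5) + (-0.5)·(-2.5) + (-1.5)·(1.5)) / 3 = 9/3 = 3
  s[X_2,X_2] = ((0.75)·(0.75) + (1.75)·(1.75) + (-1.25)·(-1.25) + (-1.25)·(-1.25)) / 3 = 6.75/3 = 2.25
  s[X_2,X_3] = ((0.75)·(-2.5) + (1.75)·(3.5) + (-1.25)·(-2.5) + (-1.25)·(1.5)) / 3 = 5.5/3 = 1.8333
  s[X_3,X_3] = ((-2.5)·(-2.5) + (3.5)·(3.5) + (-2.5)·(-2.5) + (1.5)·(1.5)) / 3 = 27/3 = 9
  Sample standard deviations s_i = √(s[i,i]):
  s(X_1) = √(3) = 1.7321
  s(X_2) = √(2.25) = 1.5
  s(X_3) = √(9) = 3

Step 3 — r_{ij} = s_{ij} / (s_i · s_j):
  r[X_1,X_1] = 1 (diagonal).
  r[X_1,X_2] = 2.1667 / (1.7321 · 1.5) = 2.1667 / 2.5981 = 0.834
  r[X_1,X_3] = 3 / (1.7321 · 3) = 3 / 5.1962 = 0.5774
  r[X_2,X_2] = 1 (diagonal).
  r[X_2,X_3] = 1.8333 / (1.5 · 3) = 1.8333 / 4.5 = 0.4074
  r[X_3,X_3] = 1 (diagonal).

R is symmetric with unit diagonal. Assembling:

R = [[1, 0.834, 0.5774],
 [0.834, 1, 0.4074],
 [0.5774, 0.4074, 1]]


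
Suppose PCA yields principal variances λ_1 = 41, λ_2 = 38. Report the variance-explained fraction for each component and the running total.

Step 1 — total variance = trace(Sigma) = Σ λ_i = 41 + 38 = 79.

Step 2 — fraction explained by component i = λ_i / Σ λ:
  PC1: 41/79 = 0.519
  PC2: 38/79 = 0.481

Step 3 — cumulative fraction after k components = (λ_1 + ... + λ_k) / Σ λ:
  k = 1: 41/79 = 0.519
  k = 2: (41 + 38)/79 = 79/79 = 1

Summary (fraction, with percent):

explained: PC1 0.519 (51.9%), PC2 0.481 (48.1%);  cumulative: 0.519, 1


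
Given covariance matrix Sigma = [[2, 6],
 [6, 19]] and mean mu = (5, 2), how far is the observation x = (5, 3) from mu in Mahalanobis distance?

Step 1 — centre the observation: (x - mu) = (0, 1).

Step 2 — invert Sigma. det(Sigma) = 2·19 - (6)² = 2.
  Sigma^{-1} = (1/det) · [[d, -b], [-b, a]] = [[9.5, -3],
 [-3, 1]].

Step 3 — form the quadratic (x - mu)^T · Sigma^{-1} · (x - mu):
  Sigma^{-1} · (x - mu) = (-3, 1).
  (x - mu)^T · [Sigma^{-1} · (x - mu)] = (0)·(-3) + (1)·(1) = 1.

Step 4 — take square root: d = √(1) ≈ 1.

d(x, mu) = √(1) ≈ 1


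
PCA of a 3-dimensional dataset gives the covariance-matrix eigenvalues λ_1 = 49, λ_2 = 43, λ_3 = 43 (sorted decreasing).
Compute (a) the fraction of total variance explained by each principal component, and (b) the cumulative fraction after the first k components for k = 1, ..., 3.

Step 1 — total variance = trace(Sigma) = Σ λ_i = 49 + 43 + 43 = 135.

Step 2 — fraction explained by component i = λ_i / Σ λ:
  PC1: 49/135 = 0.363
  PC2: 43/135 = 0.3185
  PC3: 43/135 = 0.3185

Step 3 — cumulative fraction after k components = (λ_1 + ... + λ_k) / Σ λ:
  k = 1: 49/135 = 0.363
  k = 2: (49 + 43)/135 = 92/135 = 0.6815
  k = 3: (49 + 43 + 43)/135 = 135/135 = 1

Summary (fraction, with percent):

explained: PC1 0.363 (36.3%), PC2 0.3185 (31.85%), PC3 0.3185 (31.85%);  cumulative: 0.363, 0.6815, 1


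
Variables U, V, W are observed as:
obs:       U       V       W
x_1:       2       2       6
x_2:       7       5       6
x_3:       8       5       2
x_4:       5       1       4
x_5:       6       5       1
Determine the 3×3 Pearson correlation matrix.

Step 1 — column means:
  mean(U) = (2 + 7 + 8 + 5 + 6) / 5 = 28/5 = 5.6
  mean(V) = (2 + 5 + 5 + 1 + 5) / 5 = 18/5 = 3.6
  mean(W) = (6 + 6 + 2 + 4 + 1) / 5 = 19/5 = 3.8

Step 2 — sample variances and covariances s[i,j] = (1/(n-1)) · Σ_k (x_{k,i} - mean_i) · (x_{k,j} - mean_j), with n-1 = 4:
  s[U,U] = ((-3.6)·(-3.6) + (1.4)·(1.4) + (2.4)·(2.4) + (-0.6)·(-0.6) + (0.4)·(0.4)) / 4 = 21.2/4 = 5.3
  s[U,V] = ((-3.6)·(-1.6) + (1.4)·(1.4) + (2.4)·(1.4) + (-0.6)·(-2.6) + (0.4)·(1.4)) / 4 = 13.2/4 = 3.3
  s[U,W] = ((-3.6)·(2.2) + (1.4)·(2.2) + (2.4)·(-1.8) + (-0.6)·(0.2) + (0.4)·(-2.8)) / 4 = -10.4/4 = -2.6
  s[V,V] = ((-1.6)·(-1.6) + (1.4)·(1.4) + (1.4)·(1.4) + (-2.6)·(-2.6) + (1.4)·(1.4)) / 4 = 15.2/4 = 3.8
  s[V,W] = ((-1.6)·(2.2) + (1.4)·(2.2) + (1.4)·(-1.8) + (-2.6)·(0.2) + (1.4)·(-2.8)) / 4 = -7.4/4 = -1.85
  s[W,W] = ((2.2)·(2.2) + (2.2)·(2.2) + (-1.8)·(-1.8) + (0.2)·(0.2) + (-2.8)·(-2.8)) / 4 = 20.8/4 = 5.2
  Sample standard deviations s_i = √(s[i,i]):
  s(U) = √(5.3) = 2.3022
  s(V) = √(3.8) = 1.9494
  s(W) = √(5.2) = 2.2804

Step 3 — r_{ij} = s_{ij} / (s_i · s_j):
  r[U,U] = 1 (diagonal).
  r[U,V] = 3.3 / (2.3022 · 1.9494) = 3.3 / 4.4878 = 0.7353
  r[U,W] = -2.6 / (2.3022 · 2.2804) = -2.6 / 5.2498 = -0.4953
  r[V,V] = 1 (diagonal).
  r[V,W] = -1.85 / (1.9494 · 2.2804) = -1.85 / 4.4452 = -0.4162
  r[W,W] = 1 (diagonal).

R is symmetric with unit diagonal. Assembling:

R = [[1, 0.7353, -0.4953],
 [0.7353, 1, -0.4162],
 [-0.4953, -0.4162, 1]]
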